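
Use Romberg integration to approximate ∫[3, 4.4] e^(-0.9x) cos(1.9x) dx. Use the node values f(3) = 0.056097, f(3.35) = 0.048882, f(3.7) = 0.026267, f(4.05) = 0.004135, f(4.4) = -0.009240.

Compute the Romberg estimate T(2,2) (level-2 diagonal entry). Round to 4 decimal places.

T(0,0) (trapezoid, 1 panel, h=1.4000): 0.032800
T(1,0) (trapezoid, 2 panels, h=0.7000): 0.034787
T(2,0) (trapezoid, 4 panels, h=0.3500): 0.035949
T(1,1) = 0.034787 + (0.034787 − 0.032800)/3 = 0.035449
T(2,1) = 0.035949 + (0.035949 − 0.034787)/3 = 0.036336
T(2,2) = 0.036336 + (0.036336 − 0.035449)/15 = 0.036395

0.0364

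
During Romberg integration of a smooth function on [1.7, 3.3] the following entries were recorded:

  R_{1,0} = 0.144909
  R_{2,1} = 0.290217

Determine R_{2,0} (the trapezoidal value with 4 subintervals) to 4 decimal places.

0.2539

From R_{2,1} = (4·R_{2,0} − R_{1,0})/3, solve for R_{2,0}:
4·R_{2,0} = 3·0.290217 + 0.144909 = 1.015560
R_{2,0} = 0.253890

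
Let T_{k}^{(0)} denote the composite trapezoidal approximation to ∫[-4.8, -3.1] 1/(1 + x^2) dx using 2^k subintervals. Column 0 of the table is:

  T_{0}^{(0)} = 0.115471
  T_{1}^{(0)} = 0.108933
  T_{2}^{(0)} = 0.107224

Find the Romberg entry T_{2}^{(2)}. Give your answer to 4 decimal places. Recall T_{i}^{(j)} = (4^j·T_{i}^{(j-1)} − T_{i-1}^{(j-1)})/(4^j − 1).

0.1066

Richardson extrapolation on the trapezoidal column (denominator 4−1=3):
T_{1}^{(1)} = 0.108933 + (0.108933 − 0.115471)/3 = 0.106754
T_{2}^{(1)} = 0.107224 + (0.107224 − 0.108933)/3 = 0.106654
T_{2}^{(2)} = (16·0.106654 − 0.106754) / 15 = 0.106647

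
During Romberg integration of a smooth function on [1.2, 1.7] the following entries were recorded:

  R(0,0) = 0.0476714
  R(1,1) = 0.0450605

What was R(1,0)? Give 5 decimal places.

From R(1,1) = (4·R(1,0) − R(0,0))/3, solve for R(1,0):
4·R(1,0) = 3·0.0450605 + 0.0476714 = 0.1828529
R(1,0) = 0.0457132

0.04571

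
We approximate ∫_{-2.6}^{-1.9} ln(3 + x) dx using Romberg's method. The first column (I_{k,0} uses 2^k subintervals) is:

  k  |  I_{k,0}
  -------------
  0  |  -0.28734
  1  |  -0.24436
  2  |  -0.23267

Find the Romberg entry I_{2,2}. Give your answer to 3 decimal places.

Richardson extrapolation on the trapezoidal column (denominator 4−1=3):
I_{1,1} = (4·(-0.24436) − (-0.28734)) / 3 = -0.23003
I_{2,1} = (4·(-0.23267) − (-0.24436)) / 3 = -0.22877
I_{2,2} = (16·(-0.22877) − (-0.23003)) / 15 = -0.22869

-0.229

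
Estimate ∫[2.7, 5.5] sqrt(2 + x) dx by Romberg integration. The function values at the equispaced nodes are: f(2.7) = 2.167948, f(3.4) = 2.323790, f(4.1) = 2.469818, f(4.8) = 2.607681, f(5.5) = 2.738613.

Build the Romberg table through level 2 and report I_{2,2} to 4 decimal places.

6.9002

I_{0,0} (trapezoid, 1 panel, h=2.8000): 6.869185
I_{1,0} (trapezoid, 2 panels, h=1.4000): 6.892338
I_{2,0} (trapezoid, 4 panels, h=0.7000): 6.898199
I_{1,1} = 6.892338 + (6.892338 − 6.869185)/3 = 6.900056
I_{2,1} = 6.898199 + (6.898199 − 6.892338)/3 = 6.900153
I_{2,2} = 6.900153 + (6.900153 − 6.900056)/15 = 6.900159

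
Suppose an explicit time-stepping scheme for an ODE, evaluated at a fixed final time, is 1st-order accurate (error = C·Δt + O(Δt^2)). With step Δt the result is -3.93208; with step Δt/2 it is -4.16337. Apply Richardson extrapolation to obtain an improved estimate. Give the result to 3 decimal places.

The leading error scales as Δt; refining by a factor of 2 reduces it by 2^1 = 2.
Extrapolated value = (2·A(Δt/2) − A(Δt)) / (2 − 1)
= (2·(-4.16337) − (-3.93208)) / 1
= -4.39466 / 1 = -4.39466

-4.395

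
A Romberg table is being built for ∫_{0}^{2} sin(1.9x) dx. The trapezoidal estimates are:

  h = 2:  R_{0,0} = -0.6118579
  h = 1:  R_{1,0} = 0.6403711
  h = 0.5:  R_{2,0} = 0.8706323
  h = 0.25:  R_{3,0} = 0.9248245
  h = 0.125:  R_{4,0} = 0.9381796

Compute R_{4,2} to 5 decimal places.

Richardson extrapolation on the trapezoidal column (denominator 4−1=3):
R_{3,1} = 0.9248245 + (0.9248245 − 0.8706323)/3 = 0.9428886
R_{4,1} = 0.9381796 + (0.9381796 − 0.9248245)/3 = 0.9426313
R_{4,2} = 0.9426313 + (0.9426313 − 0.9428886)/15 = 0.9426141

0.94261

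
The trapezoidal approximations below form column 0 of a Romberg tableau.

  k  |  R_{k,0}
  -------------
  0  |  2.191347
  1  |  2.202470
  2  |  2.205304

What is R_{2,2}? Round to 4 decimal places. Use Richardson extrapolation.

2.2063

R_{1,1} = 2.202470 + (2.202470 − 2.191347)/3 = 2.206178
R_{2,1} = 2.205304 + (2.205304 − 2.202470)/3 = 2.206249
R_{2,2} = (16·2.206249 − 2.206178) / 15 = 2.206254
(Column j=1 coincides with Simpson's rule on the same nodes.)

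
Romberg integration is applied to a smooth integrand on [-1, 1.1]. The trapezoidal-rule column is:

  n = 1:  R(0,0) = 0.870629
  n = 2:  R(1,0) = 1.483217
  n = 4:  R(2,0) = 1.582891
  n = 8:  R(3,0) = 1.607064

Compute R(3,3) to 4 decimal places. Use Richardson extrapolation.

Richardson extrapolation on the trapezoidal column (denominator 4−1=3):
R(1,1) = 1.483217 + (1.483217 − 0.870629)/3 = 1.687413
R(2,1) = 1.582891 + (1.582891 − 1.483217)/3 = 1.616116
R(3,1) = (4·1.607064 − 1.582891) / 3 = 1.615122
R(2,2) = 1.616116 + (1.616116 − 1.687413)/15 = 1.611363
R(3,2) = 1.615122 + (1.615122 − 1.616116)/15 = 1.615056
R(3,3) = 1.615056 + (1.615056 − 1.611363)/63 = 1.615115

1.6151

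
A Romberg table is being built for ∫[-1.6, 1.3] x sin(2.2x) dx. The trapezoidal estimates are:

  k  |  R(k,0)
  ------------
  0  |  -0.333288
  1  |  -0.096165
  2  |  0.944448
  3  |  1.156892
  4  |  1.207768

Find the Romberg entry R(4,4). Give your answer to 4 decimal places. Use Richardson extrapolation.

Richardson extrapolation on the trapezoidal column (denominator 4−1=3):
R(1,1) = (4·(-0.096165) − (-0.333288)) / 3 = -0.017124
R(2,1) = 0.944448 + (0.944448 − (-0.096165))/3 = 1.291319
R(3,1) = (4·1.156892 − 0.944448) / 3 = 1.227707
R(4,1) = 1.207768 + (1.207768 − 1.156892)/3 = 1.224727
R(2,2) = (16·1.291319 − (-0.017124)) / 15 = 1.378549
R(3,2) = (16·1.227707 − 1.291319) / 15 = 1.223466
R(4,2) = 1.224727 + (1.224727 − 1.227707)/15 = 1.224528
R(3,3) = (64·1.223466 − 1.378549) / 63 = 1.221004
R(4,3) = (64·1.224528 − 1.223466) / 63 = 1.224545
R(4,4) = (256·1.224545 − 1.221004) / 255 = 1.224559

1.2246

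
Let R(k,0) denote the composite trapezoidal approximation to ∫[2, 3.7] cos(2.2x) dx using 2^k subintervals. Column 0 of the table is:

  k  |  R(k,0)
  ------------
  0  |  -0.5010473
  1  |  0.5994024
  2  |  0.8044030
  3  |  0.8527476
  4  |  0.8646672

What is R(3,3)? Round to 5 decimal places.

Richardson extrapolation on the trapezoidal column (denominator 4−1=3):
R(1,1) = (4·0.5994024 − (-0.5010473)) / 3 = 0.9662190
R(2,1) = 0.8044030 + (0.8044030 − 0.5994024)/3 = 0.8727365
R(3,1) = (4·0.8527476 − 0.8044030) / 3 = 0.8688625
R(2,2) = 0.8727365 + (0.8727365 − 0.9662190)/15 = 0.8665043
R(3,2) = (16·0.8688625 − 0.8727365) / 15 = 0.8686042
R(3,3) = 0.8686042 + (0.8686042 − 0.8665043)/63 = 0.8686375
(Column j=1 coincides with Simpson's rule on the same nodes.)

0.86864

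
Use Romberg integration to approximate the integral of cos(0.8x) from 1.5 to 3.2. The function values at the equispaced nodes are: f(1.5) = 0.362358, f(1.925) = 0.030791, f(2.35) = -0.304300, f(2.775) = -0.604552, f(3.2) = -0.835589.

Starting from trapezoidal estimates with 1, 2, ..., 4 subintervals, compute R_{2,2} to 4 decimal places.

R_{0,0} (trapezoid, 1 panel, h=1.7000): -0.402246
R_{1,0} (trapezoid, 2 panels, h=0.8500): -0.459778
R_{2,0} (trapezoid, 4 panels, h=0.4250): -0.473738
R_{1,1} = -0.459778 + (-0.459778 − (-0.402246))/3 = -0.478955
R_{2,1} = -0.473738 + (-0.473738 − (-0.459778))/3 = -0.478391
R_{2,2} = -0.478391 + (-0.478391 − (-0.478955))/15 = -0.478353

-0.4784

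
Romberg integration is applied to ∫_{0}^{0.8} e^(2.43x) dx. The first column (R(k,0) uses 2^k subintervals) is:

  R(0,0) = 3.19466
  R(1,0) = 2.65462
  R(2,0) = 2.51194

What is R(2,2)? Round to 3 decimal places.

2.464

R(1,1) = (4·2.65462 − 3.19466) / 3 = 2.47461
R(2,1) = 2.51194 + (2.51194 − 2.65462)/3 = 2.46438
R(2,2) = 2.46438 + (2.46438 − 2.47461)/15 = 2.46370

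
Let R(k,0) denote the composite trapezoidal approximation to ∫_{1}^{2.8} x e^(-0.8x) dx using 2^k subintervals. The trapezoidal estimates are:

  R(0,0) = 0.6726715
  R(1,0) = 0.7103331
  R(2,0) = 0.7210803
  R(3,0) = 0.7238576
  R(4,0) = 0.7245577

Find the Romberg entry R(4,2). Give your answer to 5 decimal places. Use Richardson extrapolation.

0.72479

R(3,1) = 0.7238576 + (0.7238576 − 0.7210803)/3 = 0.7247834
R(4,1) = (4·0.7245577 − 0.7238576) / 3 = 0.7247911
R(4,2) = 0.7247911 + (0.7247911 − 0.7247834)/15 = 0.7247916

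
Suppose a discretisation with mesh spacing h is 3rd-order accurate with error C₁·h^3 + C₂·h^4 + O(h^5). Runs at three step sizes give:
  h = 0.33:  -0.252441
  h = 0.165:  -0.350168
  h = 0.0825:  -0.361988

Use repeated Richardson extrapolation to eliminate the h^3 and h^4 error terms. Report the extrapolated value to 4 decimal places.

-0.3636

First eliminate the h^3 term (factor 2^3 = 8):
  B₁ = (8·(-0.350168) − (-0.252441))/7 = -0.364129
  B₂ = (8·(-0.361988) − (-0.350168))/7 = -0.363677
Then eliminate the h^4 term (factor 2^4 = 16):
  (16·(-0.363677) − (-0.364129))/15 = -0.363647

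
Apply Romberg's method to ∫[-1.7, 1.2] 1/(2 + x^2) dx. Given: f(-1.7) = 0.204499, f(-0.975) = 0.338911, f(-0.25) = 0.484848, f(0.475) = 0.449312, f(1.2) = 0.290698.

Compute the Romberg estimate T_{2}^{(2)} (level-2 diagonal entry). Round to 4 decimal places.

1.1119

T_{0}^{(0)} (trapezoid, 1 panel, h=2.9000): 0.718036
T_{1}^{(0)} (trapezoid, 2 panels, h=1.4500): 1.062047
T_{2}^{(0)} (trapezoid, 4 panels, h=0.7250): 1.102485
T_{1}^{(1)} = 1.062047 + (1.062047 − 0.718036)/3 = 1.176717
T_{2}^{(1)} = 1.102485 + (1.102485 − 1.062047)/3 = 1.115964
T_{2}^{(2)} = 1.115964 + (1.115964 − 1.176717)/15 = 1.111914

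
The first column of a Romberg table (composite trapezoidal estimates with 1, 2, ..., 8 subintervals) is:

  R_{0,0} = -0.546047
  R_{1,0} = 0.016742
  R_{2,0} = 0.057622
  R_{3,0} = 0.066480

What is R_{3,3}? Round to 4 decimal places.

0.0694

Richardson extrapolation on the trapezoidal column (denominator 4−1=3):
R_{1,1} = (4·0.016742 − (-0.546047)) / 3 = 0.204338
R_{2,1} = (4·0.057622 − 0.016742) / 3 = 0.071249
R_{3,1} = (4·0.066480 − 0.057622) / 3 = 0.069433
R_{2,2} = (16·0.071249 − 0.204338) / 15 = 0.062376
R_{3,2} = 0.069433 + (0.069433 − 0.071249)/15 = 0.069312
R_{3,3} = 0.069312 + (0.069312 − 0.062376)/63 = 0.069422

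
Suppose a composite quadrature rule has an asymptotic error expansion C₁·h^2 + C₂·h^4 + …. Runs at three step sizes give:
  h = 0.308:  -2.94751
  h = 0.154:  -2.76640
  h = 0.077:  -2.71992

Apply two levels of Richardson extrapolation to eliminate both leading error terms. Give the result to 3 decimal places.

First eliminate the h^2 term (factor 2^2 = 4):
  B₁ = (4·(-2.76640) − (-2.94751))/3 = -2.70603
  B₂ = (4·(-2.71992) − (-2.76640))/3 = -2.70443
Then eliminate the h^4 term (factor 2^4 = 16):
  (16·(-2.70443) − (-2.70603))/15 = -2.70432

-2.704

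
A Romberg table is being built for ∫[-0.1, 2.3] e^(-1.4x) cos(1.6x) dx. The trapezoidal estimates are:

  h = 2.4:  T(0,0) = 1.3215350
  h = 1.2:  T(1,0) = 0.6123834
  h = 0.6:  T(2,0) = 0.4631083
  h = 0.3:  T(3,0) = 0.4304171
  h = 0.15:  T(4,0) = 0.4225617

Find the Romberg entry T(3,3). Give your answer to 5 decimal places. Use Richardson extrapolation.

Richardson extrapolation on the trapezoidal column (denominator 4−1=3):
T(1,1) = 0.6123834 + (0.6123834 − 1.3215350)/3 = 0.3759995
T(2,1) = (4·0.4631083 − 0.6123834) / 3 = 0.4133499
T(3,1) = 0.4304171 + (0.4304171 − 0.4631083)/3 = 0.4195200
T(2,2) = (16·0.4133499 − 0.3759995) / 15 = 0.4158399
T(3,2) = (16·0.4195200 − 0.4133499) / 15 = 0.4199313
T(3,3) = (64·0.4199313 − 0.4158399) / 63 = 0.4199962

0.42000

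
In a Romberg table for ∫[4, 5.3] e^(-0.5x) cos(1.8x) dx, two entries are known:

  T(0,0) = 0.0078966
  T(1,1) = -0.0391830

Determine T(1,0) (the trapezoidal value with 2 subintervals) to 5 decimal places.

From T(1,1) = (4·T(1,0) − T(0,0))/3, solve for T(1,0):
4·T(1,0) = 3·(-0.0391830) + 0.0078966 = -0.1096524
T(1,0) = -0.0274131

-0.02741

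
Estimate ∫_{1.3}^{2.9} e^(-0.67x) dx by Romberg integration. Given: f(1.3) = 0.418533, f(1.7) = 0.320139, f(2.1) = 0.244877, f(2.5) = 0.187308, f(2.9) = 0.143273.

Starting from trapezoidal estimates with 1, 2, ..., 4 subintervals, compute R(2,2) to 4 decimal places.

0.4108

R(0,0) (trapezoid, 1 panel, h=1.6000): 0.449445
R(1,0) (trapezoid, 2 panels, h=0.8000): 0.420624
R(2,0) (trapezoid, 4 panels, h=0.4000): 0.413291
R(1,1) = 0.420624 + (0.420624 − 0.449445)/3 = 0.411017
R(2,1) = 0.413291 + (0.413291 − 0.420624)/3 = 0.410847
R(2,2) = 0.410847 + (0.410847 − 0.411017)/15 = 0.410836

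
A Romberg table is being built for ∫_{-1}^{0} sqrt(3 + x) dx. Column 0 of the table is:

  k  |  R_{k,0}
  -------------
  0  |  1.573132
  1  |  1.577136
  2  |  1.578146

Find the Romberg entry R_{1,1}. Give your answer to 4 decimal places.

1.5785

Richardson extrapolation on the trapezoidal column (denominator 4−1=3):
R_{1,1} = (4·1.577136 − 1.573132) / 3 = 1.578471
(Column j=1 coincides with Simpson's rule on the same nodes.)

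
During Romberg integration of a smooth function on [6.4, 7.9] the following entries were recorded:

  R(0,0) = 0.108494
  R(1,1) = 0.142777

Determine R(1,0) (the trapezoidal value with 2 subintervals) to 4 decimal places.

0.1342

From R(1,1) = (4·R(1,0) − R(0,0))/3, solve for R(1,0):
4·R(1,0) = 3·0.142777 + 0.108494 = 0.536825
R(1,0) = 0.134206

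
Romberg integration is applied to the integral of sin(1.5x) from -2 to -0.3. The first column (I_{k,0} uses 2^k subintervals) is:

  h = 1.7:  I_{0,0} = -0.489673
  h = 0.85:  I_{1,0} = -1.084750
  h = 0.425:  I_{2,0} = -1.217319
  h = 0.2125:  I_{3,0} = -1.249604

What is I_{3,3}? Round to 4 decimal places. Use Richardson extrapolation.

I_{1,1} = -1.084750 + (-1.084750 − (-0.489673))/3 = -1.283109
I_{2,1} = (4·(-1.217319) − (-1.084750)) / 3 = -1.261509
I_{3,1} = (4·(-1.249604) − (-1.217319)) / 3 = -1.260366
I_{2,2} = -1.261509 + (-1.261509 − (-1.283109))/15 = -1.260069
I_{3,2} = -1.260366 + (-1.260366 − (-1.261509))/15 = -1.260290
I_{3,3} = (64·(-1.260290) − (-1.260069)) / 63 = -1.260294

-1.2603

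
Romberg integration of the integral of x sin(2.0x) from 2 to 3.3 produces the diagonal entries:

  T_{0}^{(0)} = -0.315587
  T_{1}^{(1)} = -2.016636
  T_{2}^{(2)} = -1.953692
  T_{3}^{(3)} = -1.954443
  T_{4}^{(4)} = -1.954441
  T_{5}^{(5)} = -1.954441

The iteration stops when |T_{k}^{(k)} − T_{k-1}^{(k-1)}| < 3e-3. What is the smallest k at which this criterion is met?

k = 3

|T_{1}^{(1)} − T_{0}^{(0)}| = 1.701049 ≥ 3e-3
|T_{2}^{(2)} − T_{1}^{(1)}| = 0.062944 ≥ 3e-3
|T_{3}^{(3)} − T_{2}^{(2)}| = 0.000751 < 3e-3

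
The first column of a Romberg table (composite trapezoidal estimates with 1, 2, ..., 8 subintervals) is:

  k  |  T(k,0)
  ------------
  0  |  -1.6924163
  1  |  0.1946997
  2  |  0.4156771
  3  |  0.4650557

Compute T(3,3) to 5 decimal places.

0.48122

T(1,1) = 0.1946997 + (0.1946997 − (-1.6924163))/3 = 0.8237384
T(2,1) = 0.4156771 + (0.4156771 − 0.1946997)/3 = 0.4893362
T(3,1) = (4·0.4650557 − 0.4156771) / 3 = 0.4815152
T(2,2) = (16·0.4893362 − 0.8237384) / 15 = 0.4670427
T(3,2) = 0.4815152 + (0.4815152 − 0.4893362)/15 = 0.4809938
T(3,3) = 0.4809938 + (0.4809938 − 0.4670427)/63 = 0.4812152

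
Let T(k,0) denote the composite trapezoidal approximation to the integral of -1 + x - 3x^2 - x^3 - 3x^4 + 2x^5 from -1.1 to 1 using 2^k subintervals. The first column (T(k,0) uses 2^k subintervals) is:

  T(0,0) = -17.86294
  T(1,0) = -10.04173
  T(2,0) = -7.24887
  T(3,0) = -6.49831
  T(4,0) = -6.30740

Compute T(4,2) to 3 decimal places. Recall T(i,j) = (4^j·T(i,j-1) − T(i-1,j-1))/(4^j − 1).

T(3,1) = (4·(-6.49831) − (-7.24887)) / 3 = -6.24812
T(4,1) = (4·(-6.30740) − (-6.49831)) / 3 = -6.24376
T(4,2) = -6.24376 + (-6.24376 − (-6.24812))/15 = -6.24347

-6.243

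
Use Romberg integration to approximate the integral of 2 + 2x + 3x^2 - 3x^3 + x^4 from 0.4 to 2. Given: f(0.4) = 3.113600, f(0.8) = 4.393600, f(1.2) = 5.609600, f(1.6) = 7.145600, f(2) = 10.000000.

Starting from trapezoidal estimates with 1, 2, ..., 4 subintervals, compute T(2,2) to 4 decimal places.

9.3932

T(0,0) (trapezoid, 1 panel, h=1.6000): 10.490880
T(1,0) (trapezoid, 2 panels, h=0.8000): 9.733120
T(2,0) (trapezoid, 4 panels, h=0.4000): 9.482240
T(1,1) = 9.733120 + (9.733120 − 10.490880)/3 = 9.480533
T(2,1) = 9.482240 + (9.482240 − 9.733120)/3 = 9.398613
T(2,2) = 9.398613 + (9.398613 − 9.480533)/15 = 9.393152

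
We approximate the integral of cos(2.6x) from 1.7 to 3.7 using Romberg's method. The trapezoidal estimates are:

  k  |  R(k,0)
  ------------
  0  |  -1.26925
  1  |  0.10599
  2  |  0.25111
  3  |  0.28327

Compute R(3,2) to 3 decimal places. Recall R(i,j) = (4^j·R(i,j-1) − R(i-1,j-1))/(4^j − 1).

Richardson extrapolation on the trapezoidal column (denominator 4−1=3):
R(2,1) = 0.25111 + (0.25111 − 0.10599)/3 = 0.29948
R(3,1) = (4·0.28327 − 0.25111) / 3 = 0.29399
R(3,2) = 0.29399 + (0.29399 − 0.29948)/15 = 0.29362

0.294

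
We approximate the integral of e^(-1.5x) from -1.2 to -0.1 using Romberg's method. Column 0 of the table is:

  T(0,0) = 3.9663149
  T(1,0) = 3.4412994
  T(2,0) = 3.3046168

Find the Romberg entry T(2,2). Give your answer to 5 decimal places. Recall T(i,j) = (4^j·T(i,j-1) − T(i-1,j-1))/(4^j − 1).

T(1,1) = (4·3.4412994 − 3.9663149) / 3 = 3.2662942
T(2,1) = 3.3046168 + (3.3046168 − 3.4412994)/3 = 3.2590559
T(2,2) = (16·3.2590559 − 3.2662942) / 15 = 3.2585733

3.25857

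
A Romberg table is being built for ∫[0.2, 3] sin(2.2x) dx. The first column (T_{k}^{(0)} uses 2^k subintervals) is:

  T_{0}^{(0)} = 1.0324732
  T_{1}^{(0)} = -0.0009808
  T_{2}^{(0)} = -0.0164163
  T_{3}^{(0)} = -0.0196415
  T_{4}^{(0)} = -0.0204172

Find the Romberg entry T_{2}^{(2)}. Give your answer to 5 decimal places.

0.00003

T_{1}^{(1)} = (4·(-0.0009808) − 1.0324732) / 3 = -0.3454655
T_{2}^{(1)} = (4·(-0.0164163) − (-0.0009808)) / 3 = -0.0215615
T_{2}^{(2)} = (16·(-0.0215615) − (-0.3454655)) / 15 = 0.0000321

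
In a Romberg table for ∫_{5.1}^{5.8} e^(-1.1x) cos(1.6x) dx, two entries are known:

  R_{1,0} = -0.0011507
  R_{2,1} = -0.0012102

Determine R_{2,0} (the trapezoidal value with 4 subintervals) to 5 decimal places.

From R_{2,1} = (4·R_{2,0} − R_{1,0})/3, solve for R_{2,0}:
4·R_{2,0} = 3·(-0.0012102) + (-0.0011507) = -0.0047813
R_{2,0} = -0.0011953

-0.00120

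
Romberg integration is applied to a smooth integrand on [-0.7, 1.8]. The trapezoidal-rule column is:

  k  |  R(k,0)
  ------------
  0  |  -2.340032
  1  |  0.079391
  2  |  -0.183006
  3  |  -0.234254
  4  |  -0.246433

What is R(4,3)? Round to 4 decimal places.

-0.2504

Richardson extrapolation on the trapezoidal column (denominator 4−1=3):
R(2,1) = (4·(-0.183006) − 0.079391) / 3 = -0.270472
R(3,1) = (4·(-0.234254) − (-0.183006)) / 3 = -0.251337
R(4,1) = (4·(-0.246433) − (-0.234254)) / 3 = -0.250493
R(3,2) = -0.251337 + (-0.251337 − (-0.270472))/15 = -0.250061
R(4,2) = (16·(-0.250493) − (-0.251337)) / 15 = -0.250437
R(4,3) = -0.250437 + (-0.250437 − (-0.250061))/63 = -0.250443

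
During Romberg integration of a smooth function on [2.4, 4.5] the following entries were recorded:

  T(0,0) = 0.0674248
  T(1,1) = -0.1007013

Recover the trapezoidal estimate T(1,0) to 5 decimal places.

-0.05867

From T(1,1) = (4·T(1,0) − T(0,0))/3, solve for T(1,0):
4·T(1,0) = 3·(-0.1007013) + 0.0674248 = -0.2346791
T(1,0) = -0.0586698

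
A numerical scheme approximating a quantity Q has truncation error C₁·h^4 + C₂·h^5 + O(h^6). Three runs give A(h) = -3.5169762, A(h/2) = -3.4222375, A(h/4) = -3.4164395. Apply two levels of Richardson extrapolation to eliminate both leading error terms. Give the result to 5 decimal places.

-3.41606

First eliminate the h^4 term (factor 2^4 = 16):
  B₁ = (16·(-3.4222375) − (-3.5169762))/15 = -3.4159216
  B₂ = (16·(-3.4164395) − (-3.4222375))/15 = -3.4160530
Then eliminate the h^5 term (factor 2^5 = 32):
  (32·(-3.4160530) − (-3.4159216))/31 = -3.4160572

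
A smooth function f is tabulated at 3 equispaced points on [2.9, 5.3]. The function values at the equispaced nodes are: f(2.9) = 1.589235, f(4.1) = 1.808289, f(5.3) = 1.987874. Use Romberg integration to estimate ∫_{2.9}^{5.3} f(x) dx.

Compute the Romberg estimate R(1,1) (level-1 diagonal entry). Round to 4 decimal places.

R(0,0) (trapezoid, 1 panel, h=2.4000): 4.292531
R(1,0) (trapezoid, 2 panels, h=1.2000): 4.316212
R(1,1) = 4.316212 + (4.316212 − 4.292531)/3 = 4.324106

4.3241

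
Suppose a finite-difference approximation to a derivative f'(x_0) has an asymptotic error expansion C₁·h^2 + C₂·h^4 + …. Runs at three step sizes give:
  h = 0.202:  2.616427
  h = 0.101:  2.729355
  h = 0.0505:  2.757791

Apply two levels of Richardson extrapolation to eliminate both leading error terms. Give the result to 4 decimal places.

First eliminate the h^2 term (factor 2^2 = 4):
  B₁ = (4·2.729355 − 2.616427)/3 = 2.766998
  B₂ = (4·2.757791 − 2.729355)/3 = 2.767270
Then eliminate the h^4 term (factor 2^4 = 16):
  (16·2.767270 − 2.766998)/15 = 2.767288

2.7673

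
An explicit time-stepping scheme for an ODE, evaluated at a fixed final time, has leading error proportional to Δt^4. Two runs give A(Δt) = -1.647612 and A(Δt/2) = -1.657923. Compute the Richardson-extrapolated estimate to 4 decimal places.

-1.6586

Extrapolated value = (16·A(Δt/2) − A(Δt)) / (16 − 1)
= (16·(-1.657923) − (-1.647612)) / 15
= -24.879156 / 15 = -1.658610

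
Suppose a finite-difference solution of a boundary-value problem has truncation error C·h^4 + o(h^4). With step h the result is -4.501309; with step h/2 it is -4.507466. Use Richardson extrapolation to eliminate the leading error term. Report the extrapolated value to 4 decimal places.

The leading error scales as h^4; refining by a factor of 2 reduces it by 2^4 = 16.
Extrapolated value = (16·A(h/2) − A(h)) / (16 − 1)
= (16·(-4.507466) − (-4.501309)) / 15
= -67.618147 / 15 = -4.507876

-4.5079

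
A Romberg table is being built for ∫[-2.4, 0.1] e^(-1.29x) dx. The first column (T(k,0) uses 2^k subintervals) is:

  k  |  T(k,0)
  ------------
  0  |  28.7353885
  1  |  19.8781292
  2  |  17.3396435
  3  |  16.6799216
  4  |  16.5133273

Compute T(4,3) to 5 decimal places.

16.45765

Richardson extrapolation on the trapezoidal column (denominator 4−1=3):
T(2,1) = (4·17.3396435 − 19.8781292) / 3 = 16.4934816
T(3,1) = 16.6799216 + (16.6799216 − 17.3396435)/3 = 16.4600143
T(4,1) = 16.5133273 + (16.5133273 − 16.6799216)/3 = 16.4577959
T(3,2) = 16.4600143 + (16.4600143 − 16.4934816)/15 = 16.4577831
T(4,2) = 16.4577959 + (16.4577959 − 16.4600143)/15 = 16.4576480
T(4,3) = (64·16.4576480 − 16.4577831) / 63 = 16.4576459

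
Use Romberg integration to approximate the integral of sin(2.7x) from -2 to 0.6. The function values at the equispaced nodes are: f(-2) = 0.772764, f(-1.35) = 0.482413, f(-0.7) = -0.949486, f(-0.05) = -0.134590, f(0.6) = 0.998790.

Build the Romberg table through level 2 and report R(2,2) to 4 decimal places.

R(0,0) (trapezoid, 1 panel, h=2.6000): 2.303020
R(1,0) (trapezoid, 2 panels, h=1.3000): -0.082822
R(2,0) (trapezoid, 4 panels, h=0.6500): 0.184674
R(1,1) = -0.082822 + (-0.082822 − 2.303020)/3 = -0.878103
R(2,1) = 0.184674 + (0.184674 − (-0.082822))/3 = 0.273839
R(2,2) = 0.273839 + (0.273839 − (-0.878103))/15 = 0.350635

0.3506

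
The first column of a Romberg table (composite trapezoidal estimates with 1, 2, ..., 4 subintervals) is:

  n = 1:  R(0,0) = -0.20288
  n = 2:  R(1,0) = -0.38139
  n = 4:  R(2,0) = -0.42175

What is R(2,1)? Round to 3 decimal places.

Richardson extrapolation on the trapezoidal column (denominator 4−1=3):
R(2,1) = -0.42175 + (-0.42175 − (-0.38139))/3 = -0.43520
(Column j=1 coincides with Simpson's rule on the same nodes.)

-0.435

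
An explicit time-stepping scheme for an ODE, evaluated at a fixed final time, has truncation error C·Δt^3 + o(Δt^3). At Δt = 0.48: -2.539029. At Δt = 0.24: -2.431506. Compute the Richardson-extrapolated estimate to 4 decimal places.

Extrapolated value = (8·A(Δt/2) − A(Δt)) / (8 − 1)
= (8·(-2.431506) − (-2.539029)) / 7
= -16.913019 / 7 = -2.416146

-2.4161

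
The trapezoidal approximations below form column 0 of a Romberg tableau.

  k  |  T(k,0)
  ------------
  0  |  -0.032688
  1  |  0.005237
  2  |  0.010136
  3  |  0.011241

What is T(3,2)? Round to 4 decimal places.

0.0116

T(2,1) = (4·0.010136 − 0.005237) / 3 = 0.011769
T(3,1) = (4·0.011241 − 0.010136) / 3 = 0.011609
T(3,2) = 0.011609 + (0.011609 − 0.011769)/15 = 0.011598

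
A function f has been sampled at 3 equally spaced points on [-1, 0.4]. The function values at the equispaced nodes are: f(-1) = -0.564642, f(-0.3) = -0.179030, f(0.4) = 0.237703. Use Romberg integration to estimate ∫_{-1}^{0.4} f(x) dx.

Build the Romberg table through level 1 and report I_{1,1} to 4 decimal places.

-0.2434

I_{0,0} (trapezoid, 1 panel, h=1.4000): -0.228857
I_{1,0} (trapezoid, 2 panels, h=0.7000): -0.239750
I_{1,1} = -0.239750 + (-0.239750 − (-0.228857))/3 = -0.243381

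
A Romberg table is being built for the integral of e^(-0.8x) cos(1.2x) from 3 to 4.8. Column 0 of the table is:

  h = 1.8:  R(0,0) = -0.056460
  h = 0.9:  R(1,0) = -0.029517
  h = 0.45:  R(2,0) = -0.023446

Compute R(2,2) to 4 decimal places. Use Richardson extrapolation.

R(1,1) = (4·(-0.029517) − (-0.056460)) / 3 = -0.020536
R(2,1) = (4·(-0.023446) − (-0.029517)) / 3 = -0.021422
R(2,2) = (16·(-0.021422) − (-0.020536)) / 15 = -0.021481
(Column j=1 coincides with Simpson's rule on the same nodes.)

-0.0215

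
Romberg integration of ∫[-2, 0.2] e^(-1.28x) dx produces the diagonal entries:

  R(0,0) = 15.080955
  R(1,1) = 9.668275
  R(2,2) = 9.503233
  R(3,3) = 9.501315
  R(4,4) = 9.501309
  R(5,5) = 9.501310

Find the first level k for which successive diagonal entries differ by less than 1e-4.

k = 4

|R(1,1) − R(0,0)| = 5.412680 ≥ 1e-4
|R(2,2) − R(1,1)| = 0.165042 ≥ 1e-4
|R(3,3) − R(2,2)| = 0.001918 ≥ 1e-4
|R(4,4) − R(3,3)| = 0.000006 < 1e-4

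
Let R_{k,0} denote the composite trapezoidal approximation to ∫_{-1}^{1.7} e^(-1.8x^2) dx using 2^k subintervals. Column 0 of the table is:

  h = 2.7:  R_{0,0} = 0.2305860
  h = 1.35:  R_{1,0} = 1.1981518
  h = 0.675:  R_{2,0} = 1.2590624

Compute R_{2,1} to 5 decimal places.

R_{2,1} = 1.2590624 + (1.2590624 − 1.1981518)/3 = 1.2793659
(Column j=1 coincides with Simpson's rule on the same nodes.)

1.27937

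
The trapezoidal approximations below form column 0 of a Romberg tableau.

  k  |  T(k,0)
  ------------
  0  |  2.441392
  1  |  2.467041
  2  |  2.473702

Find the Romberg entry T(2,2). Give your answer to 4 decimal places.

2.4759

Richardson extrapolation on the trapezoidal column (denominator 4−1=3):
T(1,1) = (4·2.467041 − 2.441392) / 3 = 2.475591
T(2,1) = 2.473702 + (2.473702 − 2.467041)/3 = 2.475922
T(2,2) = (16·2.475922 − 2.475591) / 15 = 2.475944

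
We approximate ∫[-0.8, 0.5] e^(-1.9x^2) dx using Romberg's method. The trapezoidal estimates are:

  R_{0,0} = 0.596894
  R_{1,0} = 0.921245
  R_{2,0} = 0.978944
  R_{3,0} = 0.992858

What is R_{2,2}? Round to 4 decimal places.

R_{1,1} = (4·0.921245 − 0.596894) / 3 = 1.029362
R_{2,1} = (4·0.978944 − 0.921245) / 3 = 0.998177
R_{2,2} = 0.998177 + (0.998177 − 1.029362)/15 = 0.996098

0.9961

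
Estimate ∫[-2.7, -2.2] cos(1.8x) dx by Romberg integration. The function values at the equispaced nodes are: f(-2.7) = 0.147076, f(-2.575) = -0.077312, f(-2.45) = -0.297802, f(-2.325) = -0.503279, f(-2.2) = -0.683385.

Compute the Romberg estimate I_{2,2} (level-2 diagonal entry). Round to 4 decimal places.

-0.1439

I_{0,0} (trapezoid, 1 panel, h=0.5000): -0.134077
I_{1,0} (trapezoid, 2 panels, h=0.2500): -0.141489
I_{2,0} (trapezoid, 4 panels, h=0.1250): -0.143318
I_{1,1} = -0.141489 + (-0.141489 − (-0.134077))/3 = -0.143960
I_{2,1} = -0.143318 + (-0.143318 − (-0.141489))/3 = -0.143928
I_{2,2} = -0.143928 + (-0.143928 − (-0.143960))/15 = -0.143926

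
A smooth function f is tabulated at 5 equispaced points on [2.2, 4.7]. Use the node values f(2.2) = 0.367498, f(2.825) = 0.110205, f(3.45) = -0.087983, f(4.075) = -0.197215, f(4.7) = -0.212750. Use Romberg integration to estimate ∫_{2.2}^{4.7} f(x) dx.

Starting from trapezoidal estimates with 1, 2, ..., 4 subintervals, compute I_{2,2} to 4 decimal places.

I_{0,0} (trapezoid, 1 panel, h=2.5000): 0.193435
I_{1,0} (trapezoid, 2 panels, h=1.2500): -0.013261
I_{2,0} (trapezoid, 4 panels, h=0.6250): -0.061012
I_{1,1} = -0.013261 + (-0.013261 − 0.193435)/3 = -0.082160
I_{2,1} = -0.061012 + (-0.061012 − (-0.013261))/3 = -0.076929
I_{2,2} = -0.076929 + (-0.076929 − (-0.082160))/15 = -0.076580

-0.0766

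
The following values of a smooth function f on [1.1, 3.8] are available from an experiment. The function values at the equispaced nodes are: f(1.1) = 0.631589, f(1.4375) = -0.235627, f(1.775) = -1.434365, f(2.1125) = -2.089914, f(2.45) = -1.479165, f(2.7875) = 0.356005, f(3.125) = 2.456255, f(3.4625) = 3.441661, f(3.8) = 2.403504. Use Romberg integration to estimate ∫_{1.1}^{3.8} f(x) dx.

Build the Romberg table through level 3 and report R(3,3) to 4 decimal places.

0.8956

R(0,0) (trapezoid, 1 panel, h=2.7000): 4.097376
R(1,0) (trapezoid, 2 panels, h=1.3500): 0.051815
R(2,0) (trapezoid, 4 panels, h=0.6750): 0.715683
R(3,0) (trapezoid, 8 panels, h=0.3375): 0.854684
R(1,1) = 0.051815 + (0.051815 − 4.097376)/3 = -1.296705
R(2,1) = 0.715683 + (0.715683 − 0.051815)/3 = 0.936972
R(3,1) = 0.854684 + (0.854684 − 0.715683)/3 = 0.901018
R(2,2) = 0.936972 + (0.936972 − (-1.296705))/15 = 1.085884
R(3,2) = 0.901018 + (0.901018 − 0.936972)/15 = 0.898621
R(3,3) = 0.898621 + (0.898621 − 1.085884)/63 = 0.895649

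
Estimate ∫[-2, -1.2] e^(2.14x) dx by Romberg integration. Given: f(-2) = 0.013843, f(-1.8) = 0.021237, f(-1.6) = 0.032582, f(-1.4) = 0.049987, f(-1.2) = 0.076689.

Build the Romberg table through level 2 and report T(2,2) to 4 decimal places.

T(0,0) (trapezoid, 1 panel, h=0.8000): 0.036213
T(1,0) (trapezoid, 2 panels, h=0.4000): 0.031139
T(2,0) (trapezoid, 4 panels, h=0.2000): 0.029814
T(1,1) = 0.031139 + (0.031139 − 0.036213)/3 = 0.029448
T(2,1) = 0.029814 + (0.029814 − 0.031139)/3 = 0.029372
T(2,2) = 0.029372 + (0.029372 − 0.029448)/15 = 0.029367

0.0294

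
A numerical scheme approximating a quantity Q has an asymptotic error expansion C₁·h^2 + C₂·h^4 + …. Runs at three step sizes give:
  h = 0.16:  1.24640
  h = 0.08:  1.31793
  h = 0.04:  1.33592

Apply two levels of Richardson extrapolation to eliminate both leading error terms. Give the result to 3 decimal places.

First eliminate the h^2 term (factor 2^2 = 4):
  B₁ = (4·1.31793 − 1.24640)/3 = 1.34177
  B₂ = (4·1.33592 − 1.31793)/3 = 1.34192
Then eliminate the h^4 term (factor 2^4 = 16):
  (16·1.34192 − 1.34177)/15 = 1.34193

1.342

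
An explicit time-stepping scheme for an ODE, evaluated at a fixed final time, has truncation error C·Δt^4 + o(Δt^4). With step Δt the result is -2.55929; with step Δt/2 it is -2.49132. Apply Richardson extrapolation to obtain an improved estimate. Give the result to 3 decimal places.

-2.487

Extrapolated value = (16·A(Δt/2) − A(Δt)) / (16 − 1)
= (16·(-2.49132) − (-2.55929)) / 15
= -37.30183 / 15 = -2.48679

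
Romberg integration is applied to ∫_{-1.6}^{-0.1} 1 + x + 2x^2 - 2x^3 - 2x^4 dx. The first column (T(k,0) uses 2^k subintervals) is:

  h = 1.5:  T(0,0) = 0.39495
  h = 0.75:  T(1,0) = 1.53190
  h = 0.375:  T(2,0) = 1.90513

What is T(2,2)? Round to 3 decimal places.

2.037

Richardson extrapolation on the trapezoidal column (denominator 4−1=3):
T(1,1) = (4·1.53190 − 0.39495) / 3 = 1.91088
T(2,1) = 1.90513 + (1.90513 − 1.53190)/3 = 2.02954
T(2,2) = (16·2.02954 − 1.91088) / 15 = 2.03745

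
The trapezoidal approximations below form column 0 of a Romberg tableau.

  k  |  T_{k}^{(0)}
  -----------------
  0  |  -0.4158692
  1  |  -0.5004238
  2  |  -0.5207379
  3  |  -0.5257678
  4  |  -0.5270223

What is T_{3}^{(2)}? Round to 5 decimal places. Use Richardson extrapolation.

T_{2}^{(1)} = -0.5207379 + (-0.5207379 − (-0.5004238))/3 = -0.5275093
T_{3}^{(1)} = -0.5257678 + (-0.5257678 − (-0.5207379))/3 = -0.5274444
T_{3}^{(2)} = (16·(-0.5274444) − (-0.5275093)) / 15 = -0.5274401

-0.52744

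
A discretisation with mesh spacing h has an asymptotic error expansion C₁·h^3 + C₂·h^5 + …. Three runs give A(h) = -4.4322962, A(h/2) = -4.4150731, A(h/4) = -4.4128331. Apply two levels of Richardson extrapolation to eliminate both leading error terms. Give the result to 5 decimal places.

First eliminate the h^3 term (factor 2^3 = 8):
  B₁ = (8·(-4.4150731) − (-4.4322962))/7 = -4.4126127
  B₂ = (8·(-4.4128331) − (-4.4150731))/7 = -4.4125131
Then eliminate the h^5 term (factor 2^5 = 32):
  (32·(-4.4125131) − (-4.4126127))/31 = -4.4125099

-4.41251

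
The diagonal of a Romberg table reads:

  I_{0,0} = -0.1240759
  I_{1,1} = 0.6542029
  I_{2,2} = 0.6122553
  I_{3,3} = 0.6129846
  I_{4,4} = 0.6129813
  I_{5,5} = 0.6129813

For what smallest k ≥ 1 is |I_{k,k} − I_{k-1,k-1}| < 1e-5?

|I_{1,1} − I_{0,0}| = 0.7782788 ≥ 1e-5
|I_{2,2} − I_{1,1}| = 0.0419476 ≥ 1e-5
|I_{3,3} − I_{2,2}| = 0.0007293 ≥ 1e-5
|I_{4,4} − I_{3,3}| = 0.0000033 < 1e-5

k = 4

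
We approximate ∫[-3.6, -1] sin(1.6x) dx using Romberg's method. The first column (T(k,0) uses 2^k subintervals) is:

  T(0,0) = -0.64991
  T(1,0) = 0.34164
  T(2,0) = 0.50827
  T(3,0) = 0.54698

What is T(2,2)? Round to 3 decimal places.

Richardson extrapolation on the trapezoidal column (denominator 4−1=3):
T(1,1) = 0.34164 + (0.34164 − (-0.64991))/3 = 0.67216
T(2,1) = (4·0.50827 − 0.34164) / 3 = 0.56381
T(2,2) = (16·0.56381 − 0.67216) / 15 = 0.55659

0.557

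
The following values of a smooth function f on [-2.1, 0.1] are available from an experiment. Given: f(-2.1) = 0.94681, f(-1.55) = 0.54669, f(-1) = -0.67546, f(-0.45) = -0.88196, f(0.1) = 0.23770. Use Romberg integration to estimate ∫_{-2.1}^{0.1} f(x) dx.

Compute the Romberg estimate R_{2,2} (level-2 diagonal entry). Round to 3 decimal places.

-0.258

R_{0,0} (trapezoid, 1 panel, h=2.2000): 1.30296
R_{1,0} (trapezoid, 2 panels, h=1.1000): -0.09153
R_{2,0} (trapezoid, 4 panels, h=0.5500): -0.23016
R_{1,1} = -0.09153 + (-0.09153 − 1.30296)/3 = -0.55636
R_{2,1} = -0.23016 + (-0.23016 − (-0.09153))/3 = -0.27637
R_{2,2} = -0.27637 + (-0.27637 − (-0.55636))/15 = -0.25770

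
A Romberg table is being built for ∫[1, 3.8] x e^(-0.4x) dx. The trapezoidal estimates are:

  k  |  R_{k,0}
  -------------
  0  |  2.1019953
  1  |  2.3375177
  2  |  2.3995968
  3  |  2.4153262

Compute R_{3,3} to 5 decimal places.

2.42059

R_{1,1} = 2.3375177 + (2.3375177 − 2.1019953)/3 = 2.4160252
R_{2,1} = (4·2.3995968 − 2.3375177) / 3 = 2.4202898
R_{3,1} = (4·2.4153262 − 2.3995968) / 3 = 2.4205693
R_{2,2} = (16·2.4202898 − 2.4160252) / 15 = 2.4205741
R_{3,2} = (16·2.4205693 − 2.4202898) / 15 = 2.4205879
R_{3,3} = (64·2.4205879 − 2.4205741) / 63 = 2.4205881
(Column j=1 coincides with Simpson's rule on the same nodes.)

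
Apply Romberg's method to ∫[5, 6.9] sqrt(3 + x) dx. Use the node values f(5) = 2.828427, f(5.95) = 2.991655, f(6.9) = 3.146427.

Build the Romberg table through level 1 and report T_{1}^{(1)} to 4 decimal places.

T_{0}^{(0)} (trapezoid, 1 panel, h=1.9000): 5.676111
T_{1}^{(0)} (trapezoid, 2 panels, h=0.9500): 5.680128
T_{1}^{(1)} = 5.680128 + (5.680128 − 5.676111)/3 = 5.681467

5.6815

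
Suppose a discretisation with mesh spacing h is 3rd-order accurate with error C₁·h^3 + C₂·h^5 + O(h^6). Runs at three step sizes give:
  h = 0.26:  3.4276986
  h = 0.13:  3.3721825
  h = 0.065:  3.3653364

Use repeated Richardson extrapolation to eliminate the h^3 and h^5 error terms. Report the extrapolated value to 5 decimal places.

First eliminate the h^3 term (factor 2^3 = 8):
  B₁ = (8·3.3721825 − 3.4276986)/7 = 3.3642516
  B₂ = (8·3.3653364 − 3.3721825)/7 = 3.3643584
Then eliminate the h^5 term (factor 2^5 = 32):
  (32·3.3643584 − 3.3642516)/31 = 3.3643618

3.36436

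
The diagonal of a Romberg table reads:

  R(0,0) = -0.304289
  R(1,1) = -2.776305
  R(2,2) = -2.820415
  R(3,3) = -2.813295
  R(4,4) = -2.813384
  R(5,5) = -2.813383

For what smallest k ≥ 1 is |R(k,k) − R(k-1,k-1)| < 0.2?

k = 2

|R(1,1) − R(0,0)| = 2.472016 ≥ 0.2
|R(2,2) − R(1,1)| = 0.044110 < 0.2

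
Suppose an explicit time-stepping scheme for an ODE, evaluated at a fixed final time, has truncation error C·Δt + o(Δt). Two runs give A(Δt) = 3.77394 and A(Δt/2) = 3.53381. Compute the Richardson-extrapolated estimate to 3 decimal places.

Extrapolated value = (2·A(Δt/2) − A(Δt)) / (2 − 1)
= (2·3.53381 − 3.77394) / 1
= 3.29368 / 1 = 3.29368

3.294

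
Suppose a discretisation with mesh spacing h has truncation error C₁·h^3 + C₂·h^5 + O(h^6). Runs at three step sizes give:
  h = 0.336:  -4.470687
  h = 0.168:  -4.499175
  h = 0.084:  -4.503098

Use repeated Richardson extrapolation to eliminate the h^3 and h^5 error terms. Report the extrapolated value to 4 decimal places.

First eliminate the h^3 term (factor 2^3 = 8):
  B₁ = (8·(-4.499175) − (-4.470687))/7 = -4.503245
  B₂ = (8·(-4.503098) − (-4.499175))/7 = -4.503658
Then eliminate the h^5 term (factor 2^5 = 32):
  (32·(-4.503658) − (-4.503245))/31 = -4.503671

-4.5037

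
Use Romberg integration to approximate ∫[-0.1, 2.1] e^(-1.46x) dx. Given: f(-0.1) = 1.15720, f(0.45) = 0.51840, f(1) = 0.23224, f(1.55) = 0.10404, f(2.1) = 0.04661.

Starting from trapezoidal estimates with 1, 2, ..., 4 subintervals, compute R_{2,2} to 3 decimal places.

R_{0,0} (trapezoid, 1 panel, h=2.2000): 1.32419
R_{1,0} (trapezoid, 2 panels, h=1.1000): 0.91756
R_{2,0} (trapezoid, 4 panels, h=0.5500): 0.80112
R_{1,1} = 0.91756 + (0.91756 − 1.32419)/3 = 0.78202
R_{2,1} = 0.80112 + (0.80112 − 0.91756)/3 = 0.76231
R_{2,2} = 0.76231 + (0.76231 − 0.78202)/15 = 0.76100

0.761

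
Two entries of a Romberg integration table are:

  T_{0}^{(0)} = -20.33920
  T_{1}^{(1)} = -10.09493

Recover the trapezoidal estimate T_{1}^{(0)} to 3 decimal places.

From T_{1}^{(1)} = (4·T_{1}^{(0)} − T_{0}^{(0)})/3, solve for T_{1}^{(0)}:
4·T_{1}^{(0)} = 3·(-10.09493) + (-20.33920) = -50.62399
T_{1}^{(0)} = -12.65600

-12.656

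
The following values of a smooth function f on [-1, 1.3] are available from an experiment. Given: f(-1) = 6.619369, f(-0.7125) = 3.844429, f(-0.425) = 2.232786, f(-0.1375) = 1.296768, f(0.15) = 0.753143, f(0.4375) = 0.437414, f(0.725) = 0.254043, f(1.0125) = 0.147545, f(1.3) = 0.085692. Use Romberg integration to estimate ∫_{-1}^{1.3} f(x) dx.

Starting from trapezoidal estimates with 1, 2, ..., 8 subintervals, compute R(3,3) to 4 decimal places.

R(0,0) (trapezoid, 1 panel, h=2.3000): 7.710820
R(1,0) (trapezoid, 2 panels, h=1.1500): 4.721525
R(2,0) (trapezoid, 4 panels, h=0.5750): 3.790689
R(3,0) (trapezoid, 8 panels, h=0.2875): 3.541614
R(1,1) = 4.721525 + (4.721525 − 7.710820)/3 = 3.725093
R(2,1) = 3.790689 + (3.790689 − 4.721525)/3 = 3.480410
R(3,1) = 3.541614 + (3.541614 − 3.790689)/3 = 3.458589
R(2,2) = 3.480410 + (3.480410 − 3.725093)/15 = 3.464098
R(3,2) = 3.458589 + (3.458589 − 3.480410)/15 = 3.457134
R(3,3) = 3.457134 + (3.457134 − 3.464098)/63 = 3.457023

3.4570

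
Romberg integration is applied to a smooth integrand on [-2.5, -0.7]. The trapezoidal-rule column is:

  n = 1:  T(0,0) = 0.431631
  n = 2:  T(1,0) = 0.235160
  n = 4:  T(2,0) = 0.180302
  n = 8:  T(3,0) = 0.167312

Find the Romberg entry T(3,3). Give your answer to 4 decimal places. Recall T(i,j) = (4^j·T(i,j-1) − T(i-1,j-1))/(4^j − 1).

0.1631

T(1,1) = (4·0.235160 − 0.431631) / 3 = 0.169670
T(2,1) = 0.180302 + (0.180302 − 0.235160)/3 = 0.162016
T(3,1) = (4·0.167312 − 0.180302) / 3 = 0.162982
T(2,2) = 0.162016 + (0.162016 − 0.169670)/15 = 0.161506
T(3,2) = (16·0.162982 − 0.162016) / 15 = 0.163046
T(3,3) = 0.163046 + (0.163046 − 0.161506)/63 = 0.163070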